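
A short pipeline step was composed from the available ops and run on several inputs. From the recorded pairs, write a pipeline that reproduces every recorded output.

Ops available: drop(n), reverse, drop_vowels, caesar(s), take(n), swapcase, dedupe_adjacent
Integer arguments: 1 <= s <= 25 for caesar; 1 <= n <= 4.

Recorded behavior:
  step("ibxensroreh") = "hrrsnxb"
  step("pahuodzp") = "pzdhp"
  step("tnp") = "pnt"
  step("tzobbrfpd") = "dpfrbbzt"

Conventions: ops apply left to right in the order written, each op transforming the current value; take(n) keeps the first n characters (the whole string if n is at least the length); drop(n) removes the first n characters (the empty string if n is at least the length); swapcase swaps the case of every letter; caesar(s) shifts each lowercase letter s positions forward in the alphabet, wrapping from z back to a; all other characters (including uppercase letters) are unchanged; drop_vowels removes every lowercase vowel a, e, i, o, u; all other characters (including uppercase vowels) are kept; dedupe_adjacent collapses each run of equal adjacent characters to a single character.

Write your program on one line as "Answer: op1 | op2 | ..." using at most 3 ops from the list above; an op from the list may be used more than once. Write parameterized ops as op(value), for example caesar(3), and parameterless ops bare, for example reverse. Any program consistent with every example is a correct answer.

reverse | drop_vowels

Check, running the answer program on each example:
  "ibxensroreh" -> "herorsnexbi" -> "hrrsnxb"
  "pahuodzp" -> "pzdouhap" -> "pzdhp"
  "tnp" -> "pnt" -> "pnt"
  "tzobbrfpd" -> "dpfrbbozt" -> "dpfrbbzt"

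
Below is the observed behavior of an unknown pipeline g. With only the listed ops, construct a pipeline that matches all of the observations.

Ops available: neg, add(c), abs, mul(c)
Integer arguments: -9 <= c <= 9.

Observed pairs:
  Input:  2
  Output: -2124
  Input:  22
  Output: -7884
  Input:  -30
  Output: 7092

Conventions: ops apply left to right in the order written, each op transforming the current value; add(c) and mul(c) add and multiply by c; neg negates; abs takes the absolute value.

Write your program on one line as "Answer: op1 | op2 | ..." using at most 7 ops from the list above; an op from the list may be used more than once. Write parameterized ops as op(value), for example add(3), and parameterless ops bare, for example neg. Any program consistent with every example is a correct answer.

add(6) | mul(8) | add(-5) | mul(9) | neg | mul(4)

Check, running the answer program on each example:
  2 -> 8 -> 64 -> 59 -> 531 -> -531 -> -2124
  22 -> 28 -> 224 -> 219 -> 1971 -> -1971 -> -7884
  -30 -> -24 -> -192 -> -197 -> -1773 -> 1773 -> 7092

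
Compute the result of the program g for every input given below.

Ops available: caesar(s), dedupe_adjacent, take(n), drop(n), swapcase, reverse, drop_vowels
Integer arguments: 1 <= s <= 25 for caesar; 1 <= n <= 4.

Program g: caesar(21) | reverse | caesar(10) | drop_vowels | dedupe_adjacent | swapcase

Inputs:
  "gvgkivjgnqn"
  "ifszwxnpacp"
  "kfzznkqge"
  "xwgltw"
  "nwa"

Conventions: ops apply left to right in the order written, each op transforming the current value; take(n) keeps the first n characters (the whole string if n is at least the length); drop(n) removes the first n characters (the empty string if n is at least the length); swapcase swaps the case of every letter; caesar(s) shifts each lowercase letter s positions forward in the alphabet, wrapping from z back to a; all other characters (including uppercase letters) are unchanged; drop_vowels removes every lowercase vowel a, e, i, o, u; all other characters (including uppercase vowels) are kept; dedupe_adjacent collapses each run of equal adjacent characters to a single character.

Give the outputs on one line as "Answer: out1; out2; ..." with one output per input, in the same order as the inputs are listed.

Execution, op by op:
  "gvgkivjgnqn" -> "bqbfdqebili" -> "ilibeqdfbqb" -> "svsloanplal" -> "svslnpll" -> "svslnpl" -> "SVSLNPL"
  "ifszwxnpacp" -> "danursikvxk" -> "kxvkisrunad" -> "uhfuscbexkn" -> "hfscbxkn" -> "hfscbxkn" -> "HFSCBXKN"
  "kfzznkqge" -> "fauuiflbz" -> "zblfiuuaf" -> "jlvpseekp" -> "jlvpskp" -> "jlvpskp" -> "JLVPSKP"
  "xwgltw" -> "srbgor" -> "rogbrs" -> "byqlbc" -> "byqlbc" -> "byqlbc" -> "BYQLBC"
  "nwa" -> "irv" -> "vri" -> "fbs" -> "fbs" -> "fbs" -> "FBS"

"SVSLNPL"; "HFSCBXKN"; "JLVPSKP"; "BYQLBC"; "FBS"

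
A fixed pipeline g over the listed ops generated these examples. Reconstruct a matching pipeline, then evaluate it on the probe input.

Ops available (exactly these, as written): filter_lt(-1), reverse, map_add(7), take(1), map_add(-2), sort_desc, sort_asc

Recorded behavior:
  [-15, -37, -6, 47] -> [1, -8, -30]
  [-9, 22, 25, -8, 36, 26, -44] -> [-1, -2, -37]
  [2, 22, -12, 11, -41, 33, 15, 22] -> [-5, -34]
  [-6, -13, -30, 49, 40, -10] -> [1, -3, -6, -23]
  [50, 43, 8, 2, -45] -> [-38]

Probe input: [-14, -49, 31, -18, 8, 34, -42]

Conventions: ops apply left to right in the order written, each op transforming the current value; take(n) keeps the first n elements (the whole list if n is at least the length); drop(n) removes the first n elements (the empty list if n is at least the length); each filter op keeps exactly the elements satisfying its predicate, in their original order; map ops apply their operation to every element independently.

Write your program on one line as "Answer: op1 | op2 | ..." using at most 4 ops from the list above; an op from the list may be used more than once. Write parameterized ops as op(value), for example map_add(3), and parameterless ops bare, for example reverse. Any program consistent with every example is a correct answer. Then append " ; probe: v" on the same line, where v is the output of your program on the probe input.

sort_desc | filter_lt(-1) | map_add(7) ; probe: [-7, -11, -35, -42]

Check, running the answer program on each example:
  [-15, -37, -6, 47] -> [47, -6, -15, -37] -> [-6, -15, -37] -> [1, -8, -30]
  [-9, 22, 25, -8, 36, 26, -44] -> [36, 26, 25, 22, -8, -9, -44] -> [-8, -9, -44] -> [-1, -2, -37]
  [2, 22, -12, 11, -41, 33, 15, 22] -> [33, 22, 22, 15, 11, 2, -12, -41] -> [-12, -41] -> [-5, -34]
  [-6, -13, -30, 49, 40, -10] -> [49, 40, -6, -10, -13, -30] -> [-6, -10, -13, -30] -> [1, -3, -6, -23]
  [50, 43, 8, 2, -45] -> [50, 43, 8, 2, -45] -> [-45] -> [-38]
  probe: [-14, -49, 31, -18, 8, 34, -42] -> [34, 31, 8, -14, -18, -42, -49] -> [-14, -18, -42, -49] -> [-7, -11, -35, -42]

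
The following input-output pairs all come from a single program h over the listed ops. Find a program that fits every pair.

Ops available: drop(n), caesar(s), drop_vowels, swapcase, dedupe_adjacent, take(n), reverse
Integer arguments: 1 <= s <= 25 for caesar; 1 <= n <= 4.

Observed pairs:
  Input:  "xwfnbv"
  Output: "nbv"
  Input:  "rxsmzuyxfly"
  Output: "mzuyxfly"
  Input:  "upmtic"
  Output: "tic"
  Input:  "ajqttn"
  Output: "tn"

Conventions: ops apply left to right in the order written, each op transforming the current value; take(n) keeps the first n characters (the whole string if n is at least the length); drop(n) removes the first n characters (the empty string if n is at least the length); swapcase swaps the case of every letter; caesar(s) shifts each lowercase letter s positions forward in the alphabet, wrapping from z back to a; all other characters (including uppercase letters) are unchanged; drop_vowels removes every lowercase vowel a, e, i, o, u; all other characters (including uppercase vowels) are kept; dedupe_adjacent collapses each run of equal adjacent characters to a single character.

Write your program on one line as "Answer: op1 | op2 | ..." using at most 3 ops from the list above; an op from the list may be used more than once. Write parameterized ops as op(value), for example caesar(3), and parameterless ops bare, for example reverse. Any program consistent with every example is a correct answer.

drop(3) | dedupe_adjacent

Check, running the answer program on each example:
  "xwfnbv" -> "nbv" -> "nbv"
  "rxsmzuyxfly" -> "mzuyxfly" -> "mzuyxfly"
  "upmtic" -> "tic" -> "tic"
  "ajqttn" -> "ttn" -> "tn"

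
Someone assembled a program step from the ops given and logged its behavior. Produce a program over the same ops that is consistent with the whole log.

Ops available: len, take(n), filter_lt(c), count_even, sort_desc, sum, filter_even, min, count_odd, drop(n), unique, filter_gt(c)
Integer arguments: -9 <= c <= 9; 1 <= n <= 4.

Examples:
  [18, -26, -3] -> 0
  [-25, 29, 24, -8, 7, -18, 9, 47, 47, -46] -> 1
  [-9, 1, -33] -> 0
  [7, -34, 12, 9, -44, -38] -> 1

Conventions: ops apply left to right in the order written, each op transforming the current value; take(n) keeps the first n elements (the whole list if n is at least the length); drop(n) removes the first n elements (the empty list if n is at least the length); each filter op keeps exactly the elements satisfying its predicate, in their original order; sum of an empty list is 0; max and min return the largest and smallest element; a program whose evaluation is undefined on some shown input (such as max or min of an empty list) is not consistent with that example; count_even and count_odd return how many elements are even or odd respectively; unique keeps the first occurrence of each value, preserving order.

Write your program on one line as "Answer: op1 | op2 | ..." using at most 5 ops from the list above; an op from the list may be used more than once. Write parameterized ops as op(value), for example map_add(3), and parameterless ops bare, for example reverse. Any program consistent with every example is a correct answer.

filter_lt(4) | filter_even | drop(2) | count_even

Check, running the answer program on each example:
  [18, -26, -3] -> [-26, -3] -> [-26] -> [] -> 0
  [-25, 29, 24, -8, 7, -18, 9, 47, 47, -46] -> [-25, -8, -18, -46] -> [-8, -18, -46] -> [-46] -> 1
  [-9, 1, -33] -> [-9, 1, -33] -> [] -> [] -> 0
  [7, -34, 12, 9, -44, -38] -> [-34, -44, -38] -> [-34, -44, -38] -> [-38] -> 1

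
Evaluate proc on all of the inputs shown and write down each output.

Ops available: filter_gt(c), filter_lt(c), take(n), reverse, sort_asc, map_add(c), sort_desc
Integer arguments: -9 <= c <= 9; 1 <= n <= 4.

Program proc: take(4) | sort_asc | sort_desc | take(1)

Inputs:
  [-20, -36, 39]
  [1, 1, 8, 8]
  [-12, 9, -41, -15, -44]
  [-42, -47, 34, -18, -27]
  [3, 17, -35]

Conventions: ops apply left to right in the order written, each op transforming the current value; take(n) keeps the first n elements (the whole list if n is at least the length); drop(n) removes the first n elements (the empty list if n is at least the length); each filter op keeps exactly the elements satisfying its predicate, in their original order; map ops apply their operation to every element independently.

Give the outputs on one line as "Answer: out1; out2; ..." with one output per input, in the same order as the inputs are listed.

Execution, op by op:
  [-20, -36, 39] -> [-20, -36, 39] -> [-36, -20, 39] -> [39, -20, -36] -> [39]
  [1, 1, 8, 8] -> [1, 1, 8, 8] -> [1, 1, 8, 8] -> [8, 8, 1, 1] -> [8]
  [-12, 9, -41, -15, -44] -> [-12, 9, -41, -15] -> [-41, -15, -12, 9] -> [9, -12, -15, -41] -> [9]
  [-42, -47, 34, -18, -27] -> [-42, -47, 34, -18] -> [-47, -42, -18, 34] -> [34, -18, -42, -47] -> [34]
  [3, 17, -35] -> [3, 17, -35] -> [-35, 3, 17] -> [17, 3, -35] -> [17]

[39]; [8]; [9]; [34]; [17]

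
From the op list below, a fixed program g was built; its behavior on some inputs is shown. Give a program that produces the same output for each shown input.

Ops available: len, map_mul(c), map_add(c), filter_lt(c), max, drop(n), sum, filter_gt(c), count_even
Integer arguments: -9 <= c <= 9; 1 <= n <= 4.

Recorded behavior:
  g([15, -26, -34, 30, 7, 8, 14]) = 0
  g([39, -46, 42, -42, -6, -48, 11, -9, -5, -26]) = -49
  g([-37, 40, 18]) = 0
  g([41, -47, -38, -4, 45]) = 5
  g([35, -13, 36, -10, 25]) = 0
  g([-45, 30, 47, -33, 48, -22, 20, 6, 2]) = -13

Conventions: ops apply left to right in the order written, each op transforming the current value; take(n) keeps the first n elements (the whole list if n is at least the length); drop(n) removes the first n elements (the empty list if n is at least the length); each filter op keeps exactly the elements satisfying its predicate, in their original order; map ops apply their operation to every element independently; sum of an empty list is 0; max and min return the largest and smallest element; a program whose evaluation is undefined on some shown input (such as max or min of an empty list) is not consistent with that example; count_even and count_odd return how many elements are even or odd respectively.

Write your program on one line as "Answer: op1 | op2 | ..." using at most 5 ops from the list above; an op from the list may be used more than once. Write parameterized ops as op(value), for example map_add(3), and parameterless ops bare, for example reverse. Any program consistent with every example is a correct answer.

filter_lt(-2) | drop(2) | map_add(5) | map_add(4) | sum

Check, running the answer program on each example:
  [15, -26, -34, 30, 7, 8, 14] -> [-26, -34] -> [] -> [] -> [] -> 0
  [39, -46, 42, -42, -6, -48, 11, -9, -5, -26] -> [-46, -42, -6, -48, -9, -5, -26] -> [-6, -48, -9, -5, -26] -> [-1, -43, -4, 0, -21] -> [3, -39, 0, 4, -17] -> -49
  [-37, 40, 18] -> [-37] -> [] -> [] -> [] -> 0
  [41, -47, -38, -4, 45] -> [-47, -38, -4] -> [-4] -> [1] -> [5] -> 5
  [35, -13, 36, -10, 25] -> [-13, -10] -> [] -> [] -> [] -> 0
  [-45, 30, 47, -33, 48, -22, 20, 6, 2] -> [-45, -33, -22] -> [-22] -> [-17] -> [-13] -> -13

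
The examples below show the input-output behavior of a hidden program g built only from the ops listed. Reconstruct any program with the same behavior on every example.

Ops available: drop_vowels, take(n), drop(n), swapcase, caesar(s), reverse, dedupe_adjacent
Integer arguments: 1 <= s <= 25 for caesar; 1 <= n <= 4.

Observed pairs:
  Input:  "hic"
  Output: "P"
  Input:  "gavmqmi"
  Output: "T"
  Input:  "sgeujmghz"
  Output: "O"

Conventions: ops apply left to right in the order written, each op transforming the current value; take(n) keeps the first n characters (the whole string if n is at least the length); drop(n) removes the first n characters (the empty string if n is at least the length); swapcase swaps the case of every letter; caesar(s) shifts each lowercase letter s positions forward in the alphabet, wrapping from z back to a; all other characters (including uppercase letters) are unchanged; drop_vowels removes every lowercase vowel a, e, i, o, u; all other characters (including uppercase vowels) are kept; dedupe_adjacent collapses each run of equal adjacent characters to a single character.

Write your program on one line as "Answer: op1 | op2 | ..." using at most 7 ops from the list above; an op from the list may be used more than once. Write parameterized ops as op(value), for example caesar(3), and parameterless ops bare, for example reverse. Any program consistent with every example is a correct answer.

reverse | caesar(7) | drop(1) | take(4) | swapcase | take(1)

Check, running the answer program on each example:
  "hic" -> "cih" -> "jpo" -> "po" -> "po" -> "PO" -> "P"
  "gavmqmi" -> "imqmvag" -> "ptxtchn" -> "txtchn" -> "txtc" -> "TXTC" -> "T"
  "sgeujmghz" -> "zhgmjuegs" -> "gontqblnz" -> "ontqblnz" -> "ontq" -> "ONTQ" -> "O"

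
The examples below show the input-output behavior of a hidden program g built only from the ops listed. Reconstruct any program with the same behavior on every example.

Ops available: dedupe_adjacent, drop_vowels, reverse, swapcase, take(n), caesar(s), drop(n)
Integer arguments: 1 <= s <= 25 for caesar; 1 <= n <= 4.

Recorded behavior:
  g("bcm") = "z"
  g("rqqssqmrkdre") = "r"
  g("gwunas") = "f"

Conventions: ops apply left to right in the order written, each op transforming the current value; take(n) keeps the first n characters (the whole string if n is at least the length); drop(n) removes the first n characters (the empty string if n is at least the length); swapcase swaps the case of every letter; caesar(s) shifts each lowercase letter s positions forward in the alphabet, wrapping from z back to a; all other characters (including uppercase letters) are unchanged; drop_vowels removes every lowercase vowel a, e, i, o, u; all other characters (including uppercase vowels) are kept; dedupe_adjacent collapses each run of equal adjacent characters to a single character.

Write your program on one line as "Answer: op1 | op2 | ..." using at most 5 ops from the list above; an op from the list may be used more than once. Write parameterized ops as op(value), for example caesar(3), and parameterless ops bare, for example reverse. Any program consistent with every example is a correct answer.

reverse | caesar(9) | caesar(19) | take(1) | caesar(11)

Check, running the answer program on each example:
  "bcm" -> "mcb" -> "vlk" -> "oed" -> "o" -> "z"
  "rqqssqmrkdre" -> "erdkrmqssqqr" -> "namtavzbbzza" -> "gtfmtosuusst" -> "g" -> "r"
  "gwunas" -> "sanuwg" -> "bjwdfp" -> "ucpwyi" -> "u" -> "f"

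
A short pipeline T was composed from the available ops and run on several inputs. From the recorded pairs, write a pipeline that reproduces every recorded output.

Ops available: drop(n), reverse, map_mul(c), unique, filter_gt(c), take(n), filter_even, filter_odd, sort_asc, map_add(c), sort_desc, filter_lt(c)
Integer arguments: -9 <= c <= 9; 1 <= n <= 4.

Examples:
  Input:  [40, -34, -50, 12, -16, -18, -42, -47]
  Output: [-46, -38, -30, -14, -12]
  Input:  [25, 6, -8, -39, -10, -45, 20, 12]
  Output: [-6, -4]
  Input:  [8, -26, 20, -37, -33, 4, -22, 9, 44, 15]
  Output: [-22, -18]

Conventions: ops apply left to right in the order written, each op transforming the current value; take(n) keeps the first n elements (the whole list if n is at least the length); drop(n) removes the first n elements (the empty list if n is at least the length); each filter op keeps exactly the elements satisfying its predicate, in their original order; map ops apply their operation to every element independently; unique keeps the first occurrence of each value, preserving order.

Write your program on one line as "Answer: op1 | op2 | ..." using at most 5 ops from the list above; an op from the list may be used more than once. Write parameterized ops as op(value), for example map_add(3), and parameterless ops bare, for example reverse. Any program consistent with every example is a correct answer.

filter_lt(-4) | filter_even | map_add(4) | sort_asc

Check, running the answer program on each example:
  [40, -34, -50, 12, -16, -18, -42, -47] -> [-34, -50, -16, -18, -42, -47] -> [-34, -50, -16, -18, -42] -> [-30, -46, -12, -14, -38] -> [-46, -38, -30, -14, -12]
  [25, 6, -8, -39, -10, -45, 20, 12] -> [-8, -39, -10, -45] -> [-8, -10] -> [-4, -6] -> [-6, -4]
  [8, -26, 20, -37, -33, 4, -22, 9, 44, 15] -> [-26, -37, -33, -22] -> [-26, -22] -> [-22, -18] -> [-22, -18]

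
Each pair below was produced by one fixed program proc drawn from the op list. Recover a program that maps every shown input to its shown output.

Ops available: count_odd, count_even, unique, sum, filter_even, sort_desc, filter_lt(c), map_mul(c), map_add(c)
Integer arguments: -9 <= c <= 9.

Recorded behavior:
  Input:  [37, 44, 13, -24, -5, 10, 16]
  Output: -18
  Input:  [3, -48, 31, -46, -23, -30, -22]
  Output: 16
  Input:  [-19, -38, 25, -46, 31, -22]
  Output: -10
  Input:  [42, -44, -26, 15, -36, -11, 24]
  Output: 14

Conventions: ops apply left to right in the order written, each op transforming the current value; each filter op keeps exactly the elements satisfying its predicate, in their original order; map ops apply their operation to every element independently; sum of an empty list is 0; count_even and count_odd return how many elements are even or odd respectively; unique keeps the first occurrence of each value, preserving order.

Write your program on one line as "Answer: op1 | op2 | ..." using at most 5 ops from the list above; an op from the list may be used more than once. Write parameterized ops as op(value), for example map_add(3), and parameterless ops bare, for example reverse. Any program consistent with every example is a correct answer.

map_add(-9) | map_mul(-1) | filter_even | sum

Check, running the answer program on each example:
  [37, 44, 13, -24, -5, 10, 16] -> [28, 35, 4, -33, -14, 1, 7] -> [-28, -35, -4, 33, 14, -1, -7] -> [-28, -4, 14] -> -18
  [3, -48, 31, -46, -23, -30, -22] -> [-6, -57, 22, -55, -32, -39, -31] -> [6, 57, -22, 55, 32, 39, 31] -> [6, -22, 32] -> 16
  [-19, -38, 25, -46, 31, -22] -> [-28, -47, 16, -55, 22, -31] -> [28, 47, -16, 55, -22, 31] -> [28, -16, -22] -> -10
  [42, -44, -26, 15, -36, -11, 24] -> [33, -53, -35, 6, -45, -20, 15] -> [-33, 53, 35, -6, 45, 20, -15] -> [-6, 20] -> 14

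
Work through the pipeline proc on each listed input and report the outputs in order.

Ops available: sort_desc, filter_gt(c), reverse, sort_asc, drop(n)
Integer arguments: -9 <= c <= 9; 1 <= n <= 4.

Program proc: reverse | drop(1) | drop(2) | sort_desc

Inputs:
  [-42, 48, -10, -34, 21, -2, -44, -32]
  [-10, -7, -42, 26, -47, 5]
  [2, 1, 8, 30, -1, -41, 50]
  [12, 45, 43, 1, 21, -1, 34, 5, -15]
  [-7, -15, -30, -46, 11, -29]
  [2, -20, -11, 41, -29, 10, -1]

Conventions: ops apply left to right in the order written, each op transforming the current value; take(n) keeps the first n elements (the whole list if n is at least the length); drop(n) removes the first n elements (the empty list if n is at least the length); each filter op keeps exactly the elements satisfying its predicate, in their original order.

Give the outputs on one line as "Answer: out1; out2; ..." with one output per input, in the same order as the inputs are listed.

[48, 21, -10, -34, -42]; [-7, -10, -42]; [30, 8, 2, 1]; [45, 43, 21, 12, 1, -1]; [-7, -15, -30]; [41, 2, -11, -20]

Execution, op by op:
  [-42, 48, -10, -34, 21, -2, -44, -32] -> [-32, -44, -2, 21, -34, -10, 48, -42] -> [-44, -2, 21, -34, -10, 48, -42] -> [21, -34, -10, 48, -42] -> [48, 21, -10, -34, -42]
  [-10, -7, -42, 26, -47, 5] -> [5, -47, 26, -42, -7, -10] -> [-47, 26, -42, -7, -10] -> [-42, -7, -10] -> [-7, -10, -42]
  [2, 1, 8, 30, -1, -41, 50] -> [50, -41, -1, 30, 8, 1, 2] -> [-41, -1, 30, 8, 1, 2] -> [30, 8, 1, 2] -> [30, 8, 2, 1]
  [12, 45, 43, 1, 21, -1, 34, 5, -15] -> [-15, 5, 34, -1, 21, 1, 43, 45, 12] -> [5, 34, -1, 21, 1, 43, 45, 12] -> [-1, 21, 1, 43, 45, 12] -> [45, 43, 21, 12, 1, -1]
  [-7, -15, -30, -46, 11, -29] -> [-29, 11, -46, -30, -15, -7] -> [11, -46, -30, -15, -7] -> [-30, -15, -7] -> [-7, -15, -30]
  [2, -20, -11, 41, -29, 10, -1] -> [-1, 10, -29, 41, -11, -20, 2] -> [10, -29, 41, -11, -20, 2] -> [41, -11, -20, 2] -> [41, 2, -11, -20]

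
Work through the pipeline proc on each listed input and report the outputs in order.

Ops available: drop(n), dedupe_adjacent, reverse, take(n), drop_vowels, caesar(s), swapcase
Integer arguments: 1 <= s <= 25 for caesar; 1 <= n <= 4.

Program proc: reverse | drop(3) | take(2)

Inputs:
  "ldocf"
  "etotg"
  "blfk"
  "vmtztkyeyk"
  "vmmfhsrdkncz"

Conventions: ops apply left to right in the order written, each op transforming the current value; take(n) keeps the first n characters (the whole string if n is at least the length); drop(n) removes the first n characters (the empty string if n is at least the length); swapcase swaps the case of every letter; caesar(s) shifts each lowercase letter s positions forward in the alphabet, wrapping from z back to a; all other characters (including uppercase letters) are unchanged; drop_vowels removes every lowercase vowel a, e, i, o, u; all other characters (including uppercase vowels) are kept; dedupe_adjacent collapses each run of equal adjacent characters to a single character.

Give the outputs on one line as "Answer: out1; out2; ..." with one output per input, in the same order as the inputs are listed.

"dl"; "te"; "b"; "yk"; "kd"

Execution, op by op:
  "ldocf" -> "fcodl" -> "dl" -> "dl"
  "etotg" -> "gtote" -> "te" -> "te"
  "blfk" -> "kflb" -> "b" -> "b"
  "vmtztkyeyk" -> "kyeyktztmv" -> "yktztmv" -> "yk"
  "vmmfhsrdkncz" -> "zcnkdrshfmmv" -> "kdrshfmmv" -> "kd"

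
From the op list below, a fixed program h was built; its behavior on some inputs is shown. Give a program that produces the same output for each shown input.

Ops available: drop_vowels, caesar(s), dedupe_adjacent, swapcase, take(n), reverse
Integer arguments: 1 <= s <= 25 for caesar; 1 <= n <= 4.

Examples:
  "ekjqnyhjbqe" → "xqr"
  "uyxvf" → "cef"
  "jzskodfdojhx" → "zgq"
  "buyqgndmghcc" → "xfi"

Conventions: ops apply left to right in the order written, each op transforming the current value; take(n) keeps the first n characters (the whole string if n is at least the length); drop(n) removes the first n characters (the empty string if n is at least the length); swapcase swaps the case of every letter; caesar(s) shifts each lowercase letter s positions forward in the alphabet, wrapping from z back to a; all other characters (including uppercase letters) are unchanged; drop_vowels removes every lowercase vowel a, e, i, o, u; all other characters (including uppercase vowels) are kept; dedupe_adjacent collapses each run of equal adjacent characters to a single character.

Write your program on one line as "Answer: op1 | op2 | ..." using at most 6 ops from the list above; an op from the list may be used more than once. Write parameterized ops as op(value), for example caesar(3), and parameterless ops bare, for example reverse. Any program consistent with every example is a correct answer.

take(4) | drop_vowels | caesar(7) | take(3) | reverse

Check, running the answer program on each example:
  "ekjqnyhjbqe" -> "ekjq" -> "kjq" -> "rqx" -> "rqx" -> "xqr"
  "uyxvf" -> "uyxv" -> "yxv" -> "fec" -> "fec" -> "cef"
  "jzskodfdojhx" -> "jzsk" -> "jzsk" -> "qgzr" -> "qgz" -> "zgq"
  "buyqgndmghcc" -> "buyq" -> "byq" -> "ifx" -> "ifx" -> "xfi"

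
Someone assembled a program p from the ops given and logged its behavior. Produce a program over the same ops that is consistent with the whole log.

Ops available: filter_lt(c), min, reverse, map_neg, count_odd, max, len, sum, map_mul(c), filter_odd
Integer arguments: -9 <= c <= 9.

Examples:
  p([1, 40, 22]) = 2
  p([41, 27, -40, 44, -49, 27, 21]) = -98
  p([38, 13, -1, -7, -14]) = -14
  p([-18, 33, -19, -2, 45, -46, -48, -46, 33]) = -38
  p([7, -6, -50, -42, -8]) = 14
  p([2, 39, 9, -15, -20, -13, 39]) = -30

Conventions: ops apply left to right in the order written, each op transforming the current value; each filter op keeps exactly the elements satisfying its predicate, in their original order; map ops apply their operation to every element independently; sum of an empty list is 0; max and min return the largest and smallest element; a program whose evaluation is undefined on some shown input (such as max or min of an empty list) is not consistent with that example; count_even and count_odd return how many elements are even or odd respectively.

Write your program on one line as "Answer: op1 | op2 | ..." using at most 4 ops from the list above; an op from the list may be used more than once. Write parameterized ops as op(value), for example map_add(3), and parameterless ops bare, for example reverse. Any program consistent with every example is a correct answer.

filter_odd | map_mul(2) | min

Check, running the answer program on each example:
  [1, 40, 22] -> [1] -> [2] -> 2
  [41, 27, -40, 44, -49, 27, 21] -> [41, 27, -49, 27, 21] -> [82, 54, -98, 54, 42] -> -98
  [38, 13, -1, -7, -14] -> [13, -1, -7] -> [26, -2, -14] -> -14
  [-18, 33, -19, -2, 45, -46, -48, -46, 33] -> [33, -19, 45, 33] -> [66, -38, 90, 66] -> -38
  [7, -6, -50, -42, -8] -> [7] -> [14] -> 14
  [2, 39, 9, -15, -20, -13, 39] -> [39, 9, -15, -13, 39] -> [78, 18, -30, -26, 78] -> -30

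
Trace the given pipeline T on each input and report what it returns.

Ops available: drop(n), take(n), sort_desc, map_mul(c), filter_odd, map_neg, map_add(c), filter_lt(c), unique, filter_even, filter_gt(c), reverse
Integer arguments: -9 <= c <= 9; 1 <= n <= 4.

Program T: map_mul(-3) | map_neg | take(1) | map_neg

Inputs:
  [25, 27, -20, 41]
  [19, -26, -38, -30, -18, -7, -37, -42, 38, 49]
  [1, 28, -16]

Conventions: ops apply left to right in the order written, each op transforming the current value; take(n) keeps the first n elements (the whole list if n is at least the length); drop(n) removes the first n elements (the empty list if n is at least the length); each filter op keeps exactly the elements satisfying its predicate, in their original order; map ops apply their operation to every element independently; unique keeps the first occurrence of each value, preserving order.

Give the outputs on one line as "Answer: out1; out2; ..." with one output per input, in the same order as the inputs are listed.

[-75]; [-57]; [-3]

Execution, op by op:
  [25, 27, -20, 41] -> [-75, -81, 60, -123] -> [75, 81, -60, 123] -> [75] -> [-75]
  [19, -26, -38, -30, -18, -7, -37, -42, 38, 49] -> [-57, 78, 114, 90, 54, 21, 111, 126, -114, -147] -> [57, -78, -114, -90, -54, -21, -111, -126, 114, 147] -> [57] -> [-57]
  [1, 28, -16] -> [-3, -84, 48] -> [3, 84, -48] -> [3] -> [-3]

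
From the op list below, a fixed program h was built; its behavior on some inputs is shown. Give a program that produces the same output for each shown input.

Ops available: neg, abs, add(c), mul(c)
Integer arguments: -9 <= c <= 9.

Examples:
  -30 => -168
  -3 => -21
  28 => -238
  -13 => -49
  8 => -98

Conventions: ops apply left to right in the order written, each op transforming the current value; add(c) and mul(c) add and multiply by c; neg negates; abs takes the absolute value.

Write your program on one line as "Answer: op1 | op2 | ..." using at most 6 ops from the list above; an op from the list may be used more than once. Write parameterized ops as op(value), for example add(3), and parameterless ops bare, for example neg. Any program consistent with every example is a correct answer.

add(6) | neg | mul(7) | abs | neg

Check, running the answer program on each example:
  -30 -> -24 -> 24 -> 168 -> 168 -> -168
  -3 -> 3 -> -3 -> -21 -> 21 -> -21
  28 -> 34 -> -34 -> -238 -> 238 -> -238
  -13 -> -7 -> 7 -> 49 -> 49 -> -49
  8 -> 14 -> -14 -> -98 -> 98 -> -98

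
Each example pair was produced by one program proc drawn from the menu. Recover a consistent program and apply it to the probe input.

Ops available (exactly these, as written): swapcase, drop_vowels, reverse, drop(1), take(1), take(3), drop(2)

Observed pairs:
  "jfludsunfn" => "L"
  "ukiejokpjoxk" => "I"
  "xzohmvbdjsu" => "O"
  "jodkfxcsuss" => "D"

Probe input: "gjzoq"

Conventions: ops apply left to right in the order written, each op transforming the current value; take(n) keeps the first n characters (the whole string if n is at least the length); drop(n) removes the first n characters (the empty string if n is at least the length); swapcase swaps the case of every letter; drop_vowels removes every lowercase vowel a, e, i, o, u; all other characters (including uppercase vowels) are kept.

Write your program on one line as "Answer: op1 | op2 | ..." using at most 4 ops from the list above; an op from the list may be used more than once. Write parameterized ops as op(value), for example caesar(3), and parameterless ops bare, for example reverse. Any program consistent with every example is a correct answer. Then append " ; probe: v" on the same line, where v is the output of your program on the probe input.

swapcase | drop(2) | take(1) ; probe: "Z"

Check, running the answer program on each example:
  "jfludsunfn" -> "JFLUDSUNFN" -> "LUDSUNFN" -> "L"
  "ukiejokpjoxk" -> "UKIEJOKPJOXK" -> "IEJOKPJOXK" -> "I"
  "xzohmvbdjsu" -> "XZOHMVBDJSU" -> "OHMVBDJSU" -> "O"
  "jodkfxcsuss" -> "JODKFXCSUSS" -> "DKFXCSUSS" -> "D"
  probe: "gjzoq" -> "GJZOQ" -> "ZOQ" -> "Z"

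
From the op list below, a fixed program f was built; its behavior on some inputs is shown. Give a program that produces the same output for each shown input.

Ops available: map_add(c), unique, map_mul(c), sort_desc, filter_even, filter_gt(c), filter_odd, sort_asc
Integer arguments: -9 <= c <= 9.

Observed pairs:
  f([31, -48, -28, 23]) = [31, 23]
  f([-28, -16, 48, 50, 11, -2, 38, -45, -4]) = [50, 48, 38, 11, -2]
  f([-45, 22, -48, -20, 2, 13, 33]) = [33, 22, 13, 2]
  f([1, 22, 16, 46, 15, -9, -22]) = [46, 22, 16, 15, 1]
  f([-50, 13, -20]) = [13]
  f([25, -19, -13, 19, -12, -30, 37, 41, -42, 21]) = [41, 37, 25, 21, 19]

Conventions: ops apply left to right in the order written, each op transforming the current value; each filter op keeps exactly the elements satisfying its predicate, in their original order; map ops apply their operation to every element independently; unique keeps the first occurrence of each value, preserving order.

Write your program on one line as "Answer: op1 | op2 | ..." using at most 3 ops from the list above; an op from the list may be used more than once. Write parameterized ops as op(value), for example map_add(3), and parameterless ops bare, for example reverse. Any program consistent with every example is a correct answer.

filter_gt(-4) | sort_desc

Check, running the answer program on each example:
  [31, -48, -28, 23] -> [31, 23] -> [31, 23]
  [-28, -16, 48, 50, 11, -2, 38, -45, -4] -> [48, 50, 11, -2, 38] -> [50, 48, 38, 11, -2]
  [-45, 22, -48, -20, 2, 13, 33] -> [22, 2, 13, 33] -> [33, 22, 13, 2]
  [1, 22, 16, 46, 15, -9, -22] -> [1, 22, 16, 46, 15] -> [46, 22, 16, 15, 1]
  [-50, 13, -20] -> [13] -> [13]
  [25, -19, -13, 19, -12, -30, 37, 41, -42, 21] -> [25, 19, 37, 41, 21] -> [41, 37, 25, 21, 19]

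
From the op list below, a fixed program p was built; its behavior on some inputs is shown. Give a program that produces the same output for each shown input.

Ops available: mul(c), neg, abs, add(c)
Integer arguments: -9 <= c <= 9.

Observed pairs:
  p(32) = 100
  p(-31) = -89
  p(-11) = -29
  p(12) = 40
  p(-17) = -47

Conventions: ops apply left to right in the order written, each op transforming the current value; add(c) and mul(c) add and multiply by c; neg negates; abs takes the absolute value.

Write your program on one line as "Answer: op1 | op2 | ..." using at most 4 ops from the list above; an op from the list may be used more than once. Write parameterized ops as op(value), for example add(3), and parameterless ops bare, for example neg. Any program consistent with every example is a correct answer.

mul(3) | neg | add(-4) | mul(-1)

Check, running the answer program on each example:
  32 -> 96 -> -96 -> -100 -> 100
  -31 -> -93 -> 93 -> 89 -> -89
  -11 -> -33 -> 33 -> 29 -> -29
  12 -> 36 -> -36 -> -40 -> 40
  -17 -> -51 -> 51 -> 47 -> -47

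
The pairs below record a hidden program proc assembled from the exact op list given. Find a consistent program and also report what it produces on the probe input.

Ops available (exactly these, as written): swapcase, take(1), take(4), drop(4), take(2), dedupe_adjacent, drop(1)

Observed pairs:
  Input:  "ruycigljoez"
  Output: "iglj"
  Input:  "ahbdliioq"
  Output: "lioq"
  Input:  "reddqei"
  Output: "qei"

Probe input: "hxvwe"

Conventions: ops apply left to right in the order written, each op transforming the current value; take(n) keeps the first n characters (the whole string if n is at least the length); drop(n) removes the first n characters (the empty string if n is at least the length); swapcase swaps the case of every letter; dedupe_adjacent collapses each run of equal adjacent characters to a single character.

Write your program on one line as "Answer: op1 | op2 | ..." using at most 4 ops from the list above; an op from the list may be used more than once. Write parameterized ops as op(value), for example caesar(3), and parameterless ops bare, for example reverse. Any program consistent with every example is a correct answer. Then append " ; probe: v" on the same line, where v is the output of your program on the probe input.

drop(4) | dedupe_adjacent | take(4) ; probe: "e"

Check, running the answer program on each example:
  "ruycigljoez" -> "igljoez" -> "igljoez" -> "iglj"
  "ahbdliioq" -> "liioq" -> "lioq" -> "lioq"
  "reddqei" -> "qei" -> "qei" -> "qei"
  probe: "hxvwe" -> "e" -> "e" -> "e"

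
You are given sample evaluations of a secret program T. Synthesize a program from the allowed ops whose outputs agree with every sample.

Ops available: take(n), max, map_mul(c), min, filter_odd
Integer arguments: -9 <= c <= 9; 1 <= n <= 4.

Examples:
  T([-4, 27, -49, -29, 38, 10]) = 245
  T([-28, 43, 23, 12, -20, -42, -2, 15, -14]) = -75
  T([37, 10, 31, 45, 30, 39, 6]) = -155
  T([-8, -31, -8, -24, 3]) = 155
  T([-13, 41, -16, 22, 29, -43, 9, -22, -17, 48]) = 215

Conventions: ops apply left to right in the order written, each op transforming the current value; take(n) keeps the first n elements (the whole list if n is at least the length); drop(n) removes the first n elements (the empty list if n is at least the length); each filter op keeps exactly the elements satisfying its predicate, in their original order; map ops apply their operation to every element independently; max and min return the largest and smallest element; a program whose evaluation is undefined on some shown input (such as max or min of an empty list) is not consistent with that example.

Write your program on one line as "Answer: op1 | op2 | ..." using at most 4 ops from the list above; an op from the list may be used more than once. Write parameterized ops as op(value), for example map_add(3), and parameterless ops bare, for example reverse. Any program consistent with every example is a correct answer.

filter_odd | map_mul(-5) | max

Check, running the answer program on each example:
  [-4, 27, -49, -29, 38, 10] -> [27, -49, -29] -> [-135, 245, 145] -> 245
  [-28, 43, 23, 12, -20, -42, -2, 15, -14] -> [43, 23, 15] -> [-215, -115, -75] -> -75
  [37, 10, 31, 45, 30, 39, 6] -> [37, 31, 45, 39] -> [-185, -155, -225, -195] -> -155
  [-8, -31, -8, -24, 3] -> [-31, 3] -> [155, -15] -> 155
  [-13, 41, -16, 22, 29, -43, 9, -22, -17, 48] -> [-13, 41, 29, -43, 9, -17] -> [65, -205, -145, 215, -45, 85] -> 215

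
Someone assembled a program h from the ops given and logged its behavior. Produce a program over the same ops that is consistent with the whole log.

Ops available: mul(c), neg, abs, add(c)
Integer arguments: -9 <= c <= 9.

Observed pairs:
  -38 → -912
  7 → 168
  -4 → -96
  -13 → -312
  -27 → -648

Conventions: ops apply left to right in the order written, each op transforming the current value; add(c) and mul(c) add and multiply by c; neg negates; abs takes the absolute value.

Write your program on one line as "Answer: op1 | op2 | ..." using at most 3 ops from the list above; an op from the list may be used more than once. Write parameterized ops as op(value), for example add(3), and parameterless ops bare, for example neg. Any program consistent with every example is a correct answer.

neg | mul(-4) | mul(6)

Check, running the answer program on each example:
  -38 -> 38 -> -152 -> -912
  7 -> -7 -> 28 -> 168
  -4 -> 4 -> -16 -> -96
  -13 -> 13 -> -52 -> -312
  -27 -> 27 -> -108 -> -648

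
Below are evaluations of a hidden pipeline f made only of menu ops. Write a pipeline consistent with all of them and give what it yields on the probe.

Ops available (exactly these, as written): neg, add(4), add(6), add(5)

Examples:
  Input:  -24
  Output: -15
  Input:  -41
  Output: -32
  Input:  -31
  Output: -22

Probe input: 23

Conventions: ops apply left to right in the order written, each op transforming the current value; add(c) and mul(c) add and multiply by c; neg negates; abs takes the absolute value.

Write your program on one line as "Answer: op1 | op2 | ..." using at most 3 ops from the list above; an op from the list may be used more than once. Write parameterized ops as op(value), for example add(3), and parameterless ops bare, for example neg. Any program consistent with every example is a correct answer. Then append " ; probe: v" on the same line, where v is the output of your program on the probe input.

add(4) | add(5) ; probe: 32

Check, running the answer program on each example:
  -24 -> -20 -> -15
  -41 -> -37 -> -32
  -31 -> -27 -> -22
  probe: 23 -> 27 -> 32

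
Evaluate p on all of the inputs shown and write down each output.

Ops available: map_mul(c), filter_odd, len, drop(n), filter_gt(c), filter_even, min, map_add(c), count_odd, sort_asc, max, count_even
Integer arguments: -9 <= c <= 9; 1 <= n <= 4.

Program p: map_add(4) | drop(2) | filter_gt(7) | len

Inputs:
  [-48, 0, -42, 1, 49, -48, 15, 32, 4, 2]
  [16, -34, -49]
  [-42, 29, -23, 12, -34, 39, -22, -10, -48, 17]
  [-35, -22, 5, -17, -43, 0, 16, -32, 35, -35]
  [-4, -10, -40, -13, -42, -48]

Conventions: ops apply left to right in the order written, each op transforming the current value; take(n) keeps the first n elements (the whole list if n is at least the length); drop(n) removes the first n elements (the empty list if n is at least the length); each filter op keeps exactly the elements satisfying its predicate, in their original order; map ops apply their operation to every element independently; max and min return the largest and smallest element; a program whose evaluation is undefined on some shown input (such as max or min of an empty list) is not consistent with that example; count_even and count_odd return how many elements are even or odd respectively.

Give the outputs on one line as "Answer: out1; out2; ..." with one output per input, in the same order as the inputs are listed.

4; 0; 3; 3; 0

Execution, op by op:
  [-48, 0, -42, 1, 49, -48, 15, 32, 4, 2] -> [-44, 4, -38, 5, 53, -44, 19, 36, 8, 6] -> [-38, 5, 53, -44, 19, 36, 8, 6] -> [53, 19, 36, 8] -> 4
  [16, -34, -49] -> [20, -30, -45] -> [-45] -> [] -> 0
  [-42, 29, -23, 12, -34, 39, -22, -10, -48, 17] -> [-38, 33, -19, 16, -30, 43, -18, -6, -44, 21] -> [-19, 16, -30, 43, -18, -6, -44, 21] -> [16, 43, 21] -> 3
  [-35, -22, 5, -17, -43, 0, 16, -32, 35, -35] -> [-31, -18, 9, -13, -39, 4, 20, -28, 39, -31] -> [9, -13, -39, 4, 20, -28, 39, -31] -> [9, 20, 39] -> 3
  [-4, -10, -40, -13, -42, -48] -> [0, -6, -36, -9, -38, -44] -> [-36, -9, -38, -44] -> [] -> 0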